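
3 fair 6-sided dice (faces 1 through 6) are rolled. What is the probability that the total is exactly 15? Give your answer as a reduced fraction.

There are 6^3 = 216 equally likely outcomes.
The number of ordered 3-tuples from {1,…,6} summing to 15 is 10.
P(sum = 15) = 10/216 = 5/108.

5/108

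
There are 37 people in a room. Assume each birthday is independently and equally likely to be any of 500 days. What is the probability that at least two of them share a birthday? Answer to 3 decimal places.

It's easier to compute the probability that all 37 are distinct.
P(all distinct) = 500/500 · 499/500 · ··· · 464/500 ≈ 0.255.
So the probability of at least one match is 1 − 0.255 = 0.745.

0.745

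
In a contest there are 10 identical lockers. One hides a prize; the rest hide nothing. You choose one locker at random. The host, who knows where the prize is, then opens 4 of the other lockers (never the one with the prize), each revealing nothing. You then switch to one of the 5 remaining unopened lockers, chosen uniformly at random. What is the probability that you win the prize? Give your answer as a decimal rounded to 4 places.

0.1800

Your original locker holds the prize with probability 1/10, so the other 9 collectively hold it with probability 9/10.
The host can always find 4 empty lockers to open, so the reveals don't change that 9/10; it is now spread over the 5 remaining unopened lockers.
P(win by switching) = (9/10) · (1/5) = 9/50 ≈ 0.1800.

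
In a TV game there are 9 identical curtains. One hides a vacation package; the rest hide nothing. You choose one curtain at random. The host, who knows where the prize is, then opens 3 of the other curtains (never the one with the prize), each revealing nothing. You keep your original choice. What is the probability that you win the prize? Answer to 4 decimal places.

The host can always open 3 empty curtains regardless of your choice, so the reveals give no information about your original curtain.
P(win by staying) = 1/9 ≈ 0.1111.

0.1111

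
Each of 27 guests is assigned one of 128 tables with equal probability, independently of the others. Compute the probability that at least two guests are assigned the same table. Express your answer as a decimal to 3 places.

0.948

It's easier to compute the probability that all 27 are distinct.
P(all distinct) = 128/128 · 127/128 · ··· · 102/128 ≈ 0.052.
So the probability of at least one match is 1 − 0.052 = 0.948.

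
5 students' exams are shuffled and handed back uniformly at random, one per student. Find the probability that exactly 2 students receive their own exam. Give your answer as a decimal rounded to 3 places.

Choose which 2 of the 5 are fixed: C(5,2) = 10 ways.
The remaining 3 must have no fixed point: D(3) = 2.
P = 10·2/120 = 1/6 ≈ 0.167.

0.167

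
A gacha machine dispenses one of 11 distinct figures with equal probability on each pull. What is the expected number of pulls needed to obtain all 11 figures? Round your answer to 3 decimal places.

After i distinct types are collected, each trial gives a new one with probability (11−i)/11, so the expected wait for the next new type is 11/(11−i).
E = 11/11 + 11/10 + 11/9 + 11/8 + 11/7 + 11/6 + 11/5 + 11/4 + 11/3 + 11/2 + 11/1 = 83711/2520 ≈ 33.219.

33.219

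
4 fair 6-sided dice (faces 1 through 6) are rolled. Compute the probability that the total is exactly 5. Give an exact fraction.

1/324

There are 6^4 = 1296 equally likely outcomes.
The number of ordered 4-tuples from {1,…,6} summing to 5 is 4.
P(sum = 5) = 4/1296 = 1/324.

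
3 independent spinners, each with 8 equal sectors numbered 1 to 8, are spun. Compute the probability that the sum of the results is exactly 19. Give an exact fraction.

21/512

There are 8^3 = 512 equally likely outcomes.
The number of ordered 3-tuples from {1,…,8} summing to 19 is 21.
P(sum = 19) = 21/512.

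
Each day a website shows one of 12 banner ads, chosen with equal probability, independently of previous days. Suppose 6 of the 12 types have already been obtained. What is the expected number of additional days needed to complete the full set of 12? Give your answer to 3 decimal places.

Starting from 6 distinct types, each trial gives a new one with probability (12−i)/12 when i types are held, so the wait for the next new type is 12/(12−i).
E = 12/6 + 12/5 + 12/4 + 12/3 + 12/2 + 12/1 = 147/5 ≈ 29.400.

29.400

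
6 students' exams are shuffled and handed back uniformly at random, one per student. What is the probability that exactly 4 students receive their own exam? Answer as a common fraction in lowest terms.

1/48

Choose which 4 of the 6 are fixed: C(6,4) = 15 ways.
The remaining 2 must have no fixed point: D(2) = 1.
P = 15·1/720 = 1/48.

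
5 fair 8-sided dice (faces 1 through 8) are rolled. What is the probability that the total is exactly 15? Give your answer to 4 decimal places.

There are 8^5 = 32768 equally likely outcomes.
The number of ordered 5-tuples from {1,…,8} summing to 15 is 926.
P(sum = 15) = 926/32768 = 463/16384 ≈ 0.0283.

0.0283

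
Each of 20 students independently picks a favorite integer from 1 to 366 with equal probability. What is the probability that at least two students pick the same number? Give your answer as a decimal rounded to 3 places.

0.411

It's easier to compute the probability that all 20 are distinct.
P(all distinct) = 366/366 · 365/366 · ··· · 347/366 ≈ 0.589.
So the probability of at least one match is 1 − 0.589 = 0.411.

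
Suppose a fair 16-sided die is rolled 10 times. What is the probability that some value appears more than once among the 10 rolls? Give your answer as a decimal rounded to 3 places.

0.974

P(all 10 different) = 16/16 · 15/16 · ··· · 7/16 ≈ 0.026.
P(at least two equal) = 1 − 0.026 = 0.974.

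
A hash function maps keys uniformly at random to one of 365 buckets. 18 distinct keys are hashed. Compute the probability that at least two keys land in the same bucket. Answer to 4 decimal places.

0.3469

It's easier to compute the probability that all 18 are distinct.
P(all distinct) = 365/365 · 364/365 · ··· · 348/365 ≈ 0.6531.
So the probability of at least one match is 1 − 0.6531 = 0.3469.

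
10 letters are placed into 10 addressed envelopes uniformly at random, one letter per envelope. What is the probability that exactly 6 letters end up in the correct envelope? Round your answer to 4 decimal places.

0.0005

Choose which 6 of the 10 are fixed: C(10,6) = 210 ways.
The remaining 4 must have no fixed point: D(4) = 9.
P = 210·9/3628800 = 1/1920 ≈ 0.0005.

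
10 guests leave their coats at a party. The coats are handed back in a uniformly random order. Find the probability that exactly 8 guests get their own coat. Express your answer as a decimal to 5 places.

0.00001

Choose which 8 of the 10 are fixed: C(10,8) = 45 ways.
The remaining 2 must have no fixed point: D(2) = 1.
P = 45·1/3628800 = 1/80640 ≈ 0.00001.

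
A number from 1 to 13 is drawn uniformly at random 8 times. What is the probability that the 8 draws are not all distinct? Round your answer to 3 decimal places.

P(all 8 different) = 13/13 · 12/13 · ··· · 6/13 ≈ 0.064.
P(at least two equal) = 1 − 0.064 = 0.936.

0.936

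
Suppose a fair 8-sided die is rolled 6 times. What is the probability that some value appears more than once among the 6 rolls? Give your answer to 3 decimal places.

0.923

P(all 6 different) = 8/8 · 7/8 · ··· · 3/8 ≈ 0.077.
P(at least two equal) = 1 − 0.077 = 0.923.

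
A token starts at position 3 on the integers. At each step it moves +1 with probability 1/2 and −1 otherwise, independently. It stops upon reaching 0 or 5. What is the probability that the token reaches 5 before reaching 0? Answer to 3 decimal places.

0.600

With a fair step, P(i) = ½P(i−1) + ½P(i+1) with P(0)=0, P(5)=1 has the linear solution P(i) = i/5.
P(3) = 3/5 ≈ 0.600.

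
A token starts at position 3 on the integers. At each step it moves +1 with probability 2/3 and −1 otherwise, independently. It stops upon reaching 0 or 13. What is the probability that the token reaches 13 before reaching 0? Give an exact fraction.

Let r = q/p = (1/3)/(2/3) = 1/2. The recurrence P(i) = p·P(i+1) + q·P(i−1) with P(0)=0, P(13)=1 gives P(i) = (1 − r^i)/(1 − r^13).
P(3) = (1 − (1/2)^3) / (1 − (1/2)^13) = 7168/8191.

7168/8191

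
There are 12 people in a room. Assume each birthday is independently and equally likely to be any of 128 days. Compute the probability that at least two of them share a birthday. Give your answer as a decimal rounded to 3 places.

It's easier to compute the probability that all 12 are distinct.
P(all distinct) = 128/128 · 127/128 · ··· · 117/128 ≈ 0.588.
So the probability of at least one match is 1 − 0.588 = 0.412.

0.412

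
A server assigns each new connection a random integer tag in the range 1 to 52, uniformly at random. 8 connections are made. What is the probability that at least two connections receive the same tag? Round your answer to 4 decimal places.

0.4324

It's easier to compute the probability that all 8 are distinct.
P(all distinct) = 52/52 · 51/52 · ··· · 45/52 ≈ 0.5676.
So the probability of at least one match is 1 − 0.5676 = 0.4324.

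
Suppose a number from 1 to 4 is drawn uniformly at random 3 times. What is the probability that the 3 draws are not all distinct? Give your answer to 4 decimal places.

P(all 3 different) = 4/4 · 3/4 · ··· · 2/4 ≈ 0.3750.
P(at least two equal) = 1 − 0.3750 = 0.6250.

0.6250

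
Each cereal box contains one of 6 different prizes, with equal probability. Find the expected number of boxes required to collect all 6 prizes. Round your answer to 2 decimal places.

14.70

After i distinct types are collected, each trial gives a new one with probability (6−i)/6, so the expected wait for the next new type is 6/(6−i).
E = 6/6 + 6/5 + 6/4 + 6/3 + 6/2 + 6/1 = 147/10 ≈ 14.70.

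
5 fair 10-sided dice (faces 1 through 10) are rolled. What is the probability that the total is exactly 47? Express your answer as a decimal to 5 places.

0.00035

There are 10^5 = 100000 equally likely outcomes.
The number of ordered 5-tuples from {1,…,10} summing to 47 is 35.
P(sum = 47) = 35/100000 = 7/20000 ≈ 0.00035.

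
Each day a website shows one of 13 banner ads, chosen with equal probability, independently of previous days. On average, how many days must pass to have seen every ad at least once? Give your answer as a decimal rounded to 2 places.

41.34

After i distinct types are collected, each trial gives a new one with probability (13−i)/13, so the expected wait for the next new type is 13/(13−i).
E = 13/13 + 13/12 + 13/11 + 13/10 + 13/9 + 13/8 + 13/7 + 13/6 + 13/5 + 13/4 + 13/3 + 13/2 + 13/1 = 1145993/27720 ≈ 41.34.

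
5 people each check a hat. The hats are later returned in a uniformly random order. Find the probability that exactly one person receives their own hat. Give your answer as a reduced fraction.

3/8

Choose which one is fixed: C(5,1) = 5 ways.
The remaining 4 must have no fixed point: D(4) = 9.
P = 5·9/120 = 3/8.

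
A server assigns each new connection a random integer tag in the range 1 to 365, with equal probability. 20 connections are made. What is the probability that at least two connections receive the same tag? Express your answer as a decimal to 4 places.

0.4114

It's easier to compute the probability that all 20 are distinct.
P(all distinct) = 365/365 · 364/365 · ··· · 346/365 ≈ 0.5886.
So the probability of at least one match is 1 − 0.5886 = 0.4114.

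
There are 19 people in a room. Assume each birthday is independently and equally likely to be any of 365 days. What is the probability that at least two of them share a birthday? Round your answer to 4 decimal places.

0.3791

It's easier to compute the probability that all 19 are distinct.
P(all distinct) = 365/365 · 364/365 · ··· · 347/365 ≈ 0.6209.
So the probability of at least one match is 1 − 0.6209 = 0.3791.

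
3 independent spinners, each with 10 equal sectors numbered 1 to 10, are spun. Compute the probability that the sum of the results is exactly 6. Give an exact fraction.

1/100

There are 10^3 = 1000 equally likely outcomes.
The number of ordered 3-tuples from {1,…,10} summing to 6 is 10.
P(sum = 6) = 10/1000 = 1/100.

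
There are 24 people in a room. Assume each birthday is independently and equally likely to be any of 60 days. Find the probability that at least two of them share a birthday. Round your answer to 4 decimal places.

0.9953

It's easier to compute the probability that all 24 are distinct.
P(all distinct) = 60/60 · 59/60 · ··· · 37/60 ≈ 0.0047.
So the probability of at least one match is 1 − 0.0047 = 0.9953.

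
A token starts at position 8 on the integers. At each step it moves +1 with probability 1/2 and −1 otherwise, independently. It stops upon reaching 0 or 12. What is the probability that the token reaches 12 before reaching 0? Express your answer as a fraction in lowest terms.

2/3

With a fair step, P(i) = ½P(i−1) + ½P(i+1) with P(0)=0, P(12)=1 has the linear solution P(i) = i/12.
P(8) = 8/12 = 2/3.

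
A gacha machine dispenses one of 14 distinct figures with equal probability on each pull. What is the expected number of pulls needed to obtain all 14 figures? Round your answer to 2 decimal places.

45.52

After i distinct types are collected, each trial gives a new one with probability (14−i)/14, so the expected wait for the next new type is 14/(14−i).
E = 14/14 + 14/13 + 14/12 + 14/11 + 14/10 + 14/9 + 14/8 + 14/7 + 14/6 + 14/5 + 14/4 + 14/3 + 14/2 + 14/1 = 1171733/25740 ≈ 45.52.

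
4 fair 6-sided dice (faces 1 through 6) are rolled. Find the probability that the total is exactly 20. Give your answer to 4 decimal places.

There are 6^4 = 1296 equally likely outcomes.
The number of ordered 4-tuples from {1,…,6} summing to 20 is 35.
P(sum = 20) = 35/1296 ≈ 0.0270.

0.0270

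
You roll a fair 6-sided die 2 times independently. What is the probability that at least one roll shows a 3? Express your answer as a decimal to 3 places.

0.306

P(no roll shows a 3) = (5/6)^2 ≈ 0.694.
P(at least one) = 1 − 0.694 = 0.306.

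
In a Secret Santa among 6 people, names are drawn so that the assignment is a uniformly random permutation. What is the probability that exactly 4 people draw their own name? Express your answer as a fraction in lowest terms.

Choose which 4 of the 6 are fixed: C(6,4) = 15 ways.
The remaining 2 must have no fixed point: D(2) = 1.
P = 15·1/720 = 1/48.

1/48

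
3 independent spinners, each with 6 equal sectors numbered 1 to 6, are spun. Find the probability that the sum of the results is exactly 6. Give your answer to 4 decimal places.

0.0463

There are 6^3 = 216 equally likely outcomes.
The number of ordered 3-tuples from {1,…,6} summing to 6 is 10.
P(sum = 6) = 10/216 = 5/108 ≈ 0.0463.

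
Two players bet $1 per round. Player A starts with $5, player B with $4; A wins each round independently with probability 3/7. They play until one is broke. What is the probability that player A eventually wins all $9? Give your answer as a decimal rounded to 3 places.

0.261

Let r = q/p = (4/7)/(3/7) = 4/3. The recurrence P(i) = p·P(i+1) + q·P(i−1) with P(0)=0, P(9)=1 gives P(i) = (1 − r^i)/(1 − r^9).
P(5) = (1 − (4/3)^5) / (1 − (4/3)^9) = 63261/242461 ≈ 0.261.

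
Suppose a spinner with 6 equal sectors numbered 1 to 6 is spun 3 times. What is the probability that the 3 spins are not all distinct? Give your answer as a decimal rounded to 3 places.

P(all 3 different) = 6/6 · 5/6 · ··· · 4/6 ≈ 0.556.
P(at least two equal) = 1 − 0.556 = 0.444.

0.444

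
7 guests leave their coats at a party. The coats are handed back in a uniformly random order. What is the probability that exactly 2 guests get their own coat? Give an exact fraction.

11/60

Choose which 2 of the 7 are fixed: C(7,2) = 21 ways.
The remaining 5 must have no fixed point: D(5) = 44.
P = 21·44/5040 = 11/60.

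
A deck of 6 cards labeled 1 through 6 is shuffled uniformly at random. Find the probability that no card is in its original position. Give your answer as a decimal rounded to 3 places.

This is the derangement probability: permutations of 6 with no fixed point.
D(6) = 6! · (1 − 1/1! + 1/2! − ··· + (−1)^6/6!) = 265.
P = 265/720 = 53/144 ≈ 0.368.

0.368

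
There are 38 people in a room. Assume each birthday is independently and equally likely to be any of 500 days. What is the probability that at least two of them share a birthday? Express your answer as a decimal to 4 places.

0.7637

It's easier to compute the probability that all 38 are distinct.
P(all distinct) = 500/500 · 499/500 · ··· · 463/500 ≈ 0.2363.
So the probability of at least one match is 1 − 0.2363 = 0.7637.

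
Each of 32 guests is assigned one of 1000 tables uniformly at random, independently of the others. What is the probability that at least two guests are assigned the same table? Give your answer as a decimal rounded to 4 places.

0.3943

It's easier to compute the probability that all 32 are distinct.
P(all distinct) = 1000/1000 · 999/1000 · ··· · 969/1000 ≈ 0.6057.
So the probability of at least one match is 1 − 0.6057 = 0.3943.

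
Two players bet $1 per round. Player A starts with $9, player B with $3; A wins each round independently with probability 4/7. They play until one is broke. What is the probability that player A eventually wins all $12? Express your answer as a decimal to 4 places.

Let r = q/p = (3/7)/(4/7) = 3/4. The recurrence P(i) = p·P(i+1) + q·P(i−1) with P(0)=0, P(12)=1 gives P(i) = (1 − r^i)/(1 − r^12).
P(9) = (1 − (3/4)^9) / (1 − (3/4)^12) = 419392/439075 ≈ 0.9552.

0.9552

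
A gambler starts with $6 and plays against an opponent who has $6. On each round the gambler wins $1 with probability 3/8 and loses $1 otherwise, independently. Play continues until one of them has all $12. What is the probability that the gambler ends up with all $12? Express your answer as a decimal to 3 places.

0.045

Let r = q/p = (5/8)/(3/8) = 5/3. The recurrence P(i) = p·P(i+1) + q·P(i−1) with P(0)=0, P(12)=1 gives P(i) = (1 − r^i)/(1 − r^12).
P(6) = (1 − (5/3)^6) / (1 − (5/3)^12) = 729/16354 ≈ 0.045.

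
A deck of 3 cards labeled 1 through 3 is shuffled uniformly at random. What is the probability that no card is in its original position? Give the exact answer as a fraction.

1/3

This is the derangement probability: permutations of 3 with no fixed point.
D(3) = 3! · (1 − 1/1! + 1/2! − ··· + (−1)^3/3!) = 2.
P = 2/6 = 1/3.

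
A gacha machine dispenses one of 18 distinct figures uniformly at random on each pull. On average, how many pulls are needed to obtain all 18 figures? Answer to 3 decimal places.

After i distinct types are collected, each trial gives a new one with probability (18−i)/18, so the expected wait for the next new type is 18/(18−i).
E = 18/18 + 18/17 + 18/16 + 18/15 + 18/14 + 18/13 + 18/12 + 18/11 + 18/10 + 18/9 + 18/8 + 18/7 + 18/6 + 18/5 + 18/4 + 18/3 + 18/2 + 18/1 = 42822903/680680 ≈ 62.912.

62.912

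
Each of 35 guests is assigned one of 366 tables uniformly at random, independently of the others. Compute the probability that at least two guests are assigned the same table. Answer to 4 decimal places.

0.8135

It's easier to compute the probability that all 35 are distinct.
P(all distinct) = 366/366 · 365/366 · ··· · 332/366 ≈ 0.1865.
So the probability of at least one match is 1 − 0.1865 = 0.8135.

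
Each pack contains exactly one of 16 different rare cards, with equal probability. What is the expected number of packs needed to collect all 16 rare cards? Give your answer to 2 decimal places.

54.09

After i distinct types are collected, each trial gives a new one with probability (16−i)/16, so the expected wait for the next new type is 16/(16−i).
E = 16/16 + 16/15 + 16/14 + 16/13 + 16/12 + 16/11 + 16/10 + 16/9 + 16/8 + 16/7 + 16/6 + 16/5 + 16/4 + 16/3 + 16/2 + 16/1 = 2436559/45045 ≈ 54.09.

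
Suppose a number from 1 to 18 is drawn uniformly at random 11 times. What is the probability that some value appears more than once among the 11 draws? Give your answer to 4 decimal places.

P(all 11 different) = 18/18 · 17/18 · ··· · 8/18 ≈ 0.0198.
P(at least two equal) = 1 − 0.0198 = 0.9802.

0.9802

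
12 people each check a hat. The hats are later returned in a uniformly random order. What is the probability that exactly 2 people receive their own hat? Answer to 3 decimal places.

0.184

Choose which 2 of the 12 are fixed: C(12,2) = 66 ways.
The remaining 10 must have no fixed point: D(10) = 1334961.
P = 66·1334961/479001600 = 16481/89600 ≈ 0.184.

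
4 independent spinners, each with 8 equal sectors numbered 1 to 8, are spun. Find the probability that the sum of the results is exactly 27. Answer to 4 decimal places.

There are 8^4 = 4096 equally likely outcomes.
The number of ordered 4-tuples from {1,…,8} summing to 27 is 56.
P(sum = 27) = 56/4096 = 7/512 ≈ 0.0137.

0.0137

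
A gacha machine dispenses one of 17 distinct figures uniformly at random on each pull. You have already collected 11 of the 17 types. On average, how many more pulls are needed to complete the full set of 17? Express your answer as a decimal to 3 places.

41.650

Starting from 11 distinct types, each trial gives a new one with probability (17−i)/17 when i types are held, so the wait for the next new type is 17/(17−i).
E = 17/6 + 17/5 + 17/4 + 17/3 + 17/2 + 17/1 = 833/20 ≈ 41.650.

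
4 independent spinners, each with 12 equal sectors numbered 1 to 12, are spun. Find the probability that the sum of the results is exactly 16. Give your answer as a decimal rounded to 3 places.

0.022

There are 12^4 = 20736 equally likely outcomes.
The number of ordered 4-tuples from {1,…,12} summing to 16 is 451.
P(sum = 16) = 451/20736 ≈ 0.022.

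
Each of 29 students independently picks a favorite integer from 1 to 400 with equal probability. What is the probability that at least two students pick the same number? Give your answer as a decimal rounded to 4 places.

It's easier to compute the probability that all 29 are distinct.
P(all distinct) = 400/400 · 399/400 · ··· · 372/400 ≈ 0.3535.
So the probability of at least one match is 1 − 0.3535 = 0.6465.

0.6465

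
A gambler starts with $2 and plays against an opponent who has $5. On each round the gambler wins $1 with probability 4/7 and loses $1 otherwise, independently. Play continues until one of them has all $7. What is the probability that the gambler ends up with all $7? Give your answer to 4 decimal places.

Let r = q/p = (3/7)/(4/7) = 3/4. The recurrence P(i) = p·P(i+1) + q·P(i−1) with P(0)=0, P(7)=1 gives P(i) = (1 − r^i)/(1 − r^7).
P(2) = (1 − (3/4)^2) / (1 − (3/4)^7) = 7168/14197 ≈ 0.5049.

0.5049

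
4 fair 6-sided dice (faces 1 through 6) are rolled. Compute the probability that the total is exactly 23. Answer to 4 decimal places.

There are 6^4 = 1296 equally likely outcomes.
The number of ordered 4-tuples from {1,…,6} summing to 23 is 4.
P(sum = 23) = 4/1296 = 1/324 ≈ 0.0031.

0.0031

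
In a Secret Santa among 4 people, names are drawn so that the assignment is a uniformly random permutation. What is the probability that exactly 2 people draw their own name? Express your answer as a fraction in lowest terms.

Choose which 2 of the 4 are fixed: C(4,2) = 6 ways.
The remaining 2 must have no fixed point: D(2) = 1.
P = 6·1/24 = 1/4.

1/4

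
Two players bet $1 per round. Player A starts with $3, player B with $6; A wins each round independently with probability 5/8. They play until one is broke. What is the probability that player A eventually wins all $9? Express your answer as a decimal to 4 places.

0.7920

Let r = q/p = (3/8)/(5/8) = 3/5. The recurrence P(i) = p·P(i+1) + q·P(i−1) with P(0)=0, P(9)=1 gives P(i) = (1 − r^i)/(1 − r^9).
P(3) = (1 − (3/5)^3) / (1 − (3/5)^9) = 15625/19729 ≈ 0.7920.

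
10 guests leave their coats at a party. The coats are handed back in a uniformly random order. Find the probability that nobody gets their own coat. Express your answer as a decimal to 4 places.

This is the derangement probability: permutations of 10 with no fixed point.
D(10) = 10! · (1 − 1/1! + 1/2! − ··· + (−1)^10/10!) = 1334961.
P = 1334961/3628800 = 16481/44800 ≈ 0.3679.

0.3679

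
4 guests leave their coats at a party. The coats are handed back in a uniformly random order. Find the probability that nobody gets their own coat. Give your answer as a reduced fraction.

3/8

This is the derangement probability: permutations of 4 with no fixed point.
D(4) = 4! · (1 − 1/1! + 1/2! − ··· + (−1)^4/4!) = 9.
P = 9/24 = 3/8.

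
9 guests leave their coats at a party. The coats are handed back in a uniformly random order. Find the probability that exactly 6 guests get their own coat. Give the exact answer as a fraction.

Choose which 6 of the 9 are fixed: C(9,6) = 84 ways.
The remaining 3 must have no fixed point: D(3) = 2.
P = 84·2/362880 = 1/2160.

1/2160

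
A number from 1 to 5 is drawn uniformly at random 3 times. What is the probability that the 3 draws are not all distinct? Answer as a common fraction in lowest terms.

13/25

P(all 3 different) = 5/5 · 4/5 · ··· · 3/5 = 12/25.
P(at least two equal) = 1 − 12/25 = 13/25.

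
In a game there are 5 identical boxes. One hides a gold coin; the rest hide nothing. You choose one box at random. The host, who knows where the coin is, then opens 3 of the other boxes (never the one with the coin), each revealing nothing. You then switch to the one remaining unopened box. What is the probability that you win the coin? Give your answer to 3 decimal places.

Your original box holds the coin with probability 1/5, so the other 4 collectively hold it with probability 4/5.
The host can always find 3 empty boxes to open, so the reveals don't change that 4/5; it is now spread over the 1 remaining unopened box.
P(win by switching) = (4/5) · (1/1) = 4/5 ≈ 0.800.

0.800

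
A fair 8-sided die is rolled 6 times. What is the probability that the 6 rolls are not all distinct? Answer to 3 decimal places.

P(all 6 different) = 8/8 · 7/8 · ··· · 3/8 ≈ 0.077.
P(at least two equal) = 1 − 0.077 = 0.923.

0.923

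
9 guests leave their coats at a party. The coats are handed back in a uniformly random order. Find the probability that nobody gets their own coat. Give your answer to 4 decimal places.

This is the derangement probability: permutations of 9 with no fixed point.
D(9) = 9! · (1 − 1/1! + 1/2! − ··· + (−1)^9/9!) = 133496.
P = 133496/362880 = 16687/45360 ≈ 0.3679.

0.3679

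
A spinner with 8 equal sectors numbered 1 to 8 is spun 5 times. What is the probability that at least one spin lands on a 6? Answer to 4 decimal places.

P(no spin lands on a 6) = (7/8)^5 ≈ 0.5129.
P(at least one) = 1 − 0.5129 = 0.4871.

0.4871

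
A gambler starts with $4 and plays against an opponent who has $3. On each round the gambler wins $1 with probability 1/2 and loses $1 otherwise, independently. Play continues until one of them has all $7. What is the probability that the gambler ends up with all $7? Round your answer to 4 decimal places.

0.5714

With a fair step, P(i) = ½P(i−1) + ½P(i+1) with P(0)=0, P(7)=1 has the linear solution P(i) = i/7.
P(4) = 4/7 ≈ 0.5714.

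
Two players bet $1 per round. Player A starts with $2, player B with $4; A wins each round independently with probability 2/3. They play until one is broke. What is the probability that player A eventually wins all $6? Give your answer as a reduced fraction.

Let r = q/p = (1/3)/(2/3) = 1/2. The recurrence P(i) = p·P(i+1) + q·P(i−1) with P(0)=0, P(6)=1 gives P(i) = (1 − r^i)/(1 − r^6).
P(2) = (1 − (1/2)^2) / (1 − (1/2)^6) = 16/21.

16/21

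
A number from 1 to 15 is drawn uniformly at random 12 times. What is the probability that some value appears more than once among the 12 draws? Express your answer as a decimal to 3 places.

P(all 12 different) = 15/15 · 14/15 · ··· · 4/15 ≈ 0.002.
P(at least two equal) = 1 − 0.002 = 0.998.

0.998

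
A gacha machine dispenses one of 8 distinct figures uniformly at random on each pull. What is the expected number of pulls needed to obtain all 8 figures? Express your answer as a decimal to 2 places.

After i distinct types are collected, each trial gives a new one with probability (8−i)/8, so the expected wait for the next new type is 8/(8−i).
E = 8/8 + 8/7 + 8/6 + 8/5 + 8/4 + 8/3 + 8/2 + 8/1 = 761/35 ≈ 21.74.

21.74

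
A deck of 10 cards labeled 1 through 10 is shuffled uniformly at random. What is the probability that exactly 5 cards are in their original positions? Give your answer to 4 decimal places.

0.0031

Choose which 5 of the 10 are fixed: C(10,5) = 252 ways.
The remaining 5 must have no fixed point: D(5) = 44.
P = 252·44/3628800 = 11/3600 ≈ 0.0031.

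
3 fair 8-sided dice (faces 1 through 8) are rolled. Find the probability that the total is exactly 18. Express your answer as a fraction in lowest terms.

7/128

There are 8^3 = 512 equally likely outcomes.
The number of ordered 3-tuples from {1,…,8} summing to 18 is 28.
P(sum = 18) = 28/512 = 7/128.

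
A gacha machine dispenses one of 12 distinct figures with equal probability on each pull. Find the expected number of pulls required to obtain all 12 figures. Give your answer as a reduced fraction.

After i distinct types are collected, each trial gives a new one with probability (12−i)/12, so the expected wait for the next new type is 12/(12−i).
E = 12/12 + 12/11 + 12/10 + 12/9 + 12/8 + 12/7 + 12/6 + 12/5 + 12/4 + 12/3 + 12/2 + 12/1 = 86021/2310.

86021/2310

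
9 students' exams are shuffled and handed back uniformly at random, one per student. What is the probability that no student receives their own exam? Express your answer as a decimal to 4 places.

0.3679

This is the derangement probability: permutations of 9 with no fixed point.
D(9) = 9! · (1 − 1/1! + 1/2! − ··· + (−1)^9/9!) = 133496.
P = 133496/362880 = 16687/45360 ≈ 0.3679.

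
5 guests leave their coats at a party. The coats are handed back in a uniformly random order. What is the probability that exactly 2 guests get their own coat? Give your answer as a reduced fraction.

1/6

Choose which 2 of the 5 are fixed: C(5,2) = 10 ways.
The remaining 3 must have no fixed point: D(3) = 2.
P = 10·2/120 = 1/6.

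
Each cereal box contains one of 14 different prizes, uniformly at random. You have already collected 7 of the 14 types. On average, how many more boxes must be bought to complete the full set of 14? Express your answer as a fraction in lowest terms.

Starting from 7 distinct types, each trial gives a new one with probability (14−i)/14 when i types are held, so the wait for the next new type is 14/(14−i).
E = 14/7 + 14/6 + 14/5 + 14/4 + 14/3 + 14/2 + 14/1 = 363/10.

363/10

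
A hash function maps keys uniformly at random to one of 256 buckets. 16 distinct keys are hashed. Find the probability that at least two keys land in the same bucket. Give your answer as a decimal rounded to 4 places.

0.3803

It's easier to compute the probability that all 16 are distinct.
P(all distinct) = 256/256 · 255/256 · ··· · 241/256 ≈ 0.6197.
So the probability of at least one match is 1 − 0.6197 = 0.3803.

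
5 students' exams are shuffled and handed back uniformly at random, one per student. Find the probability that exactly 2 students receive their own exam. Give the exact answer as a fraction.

Choose which 2 of the 5 are fixed: C(5,2) = 10 ways.
The remaining 3 must have no fixed point: D(3) = 2.
P = 10·2/120 = 1/6.

1/6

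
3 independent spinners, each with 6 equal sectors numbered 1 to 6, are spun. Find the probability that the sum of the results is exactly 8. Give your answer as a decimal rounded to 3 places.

There are 6^3 = 216 equally likely outcomes.
The number of ordered 3-tuples from {1,…,6} summing to 8 is 21.
P(sum = 8) = 21/216 = 7/72 ≈ 0.097.

0.097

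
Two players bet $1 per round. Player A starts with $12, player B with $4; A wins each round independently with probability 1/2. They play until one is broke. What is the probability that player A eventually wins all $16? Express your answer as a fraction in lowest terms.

With a fair step, P(i) = ½P(i−1) + ½P(i+1) with P(0)=0, P(16)=1 has the linear solution P(i) = i/16.
P(12) = 12/16 = 3/4.

3/4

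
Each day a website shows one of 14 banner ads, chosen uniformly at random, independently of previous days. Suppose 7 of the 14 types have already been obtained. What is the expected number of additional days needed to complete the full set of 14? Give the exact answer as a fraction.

363/10

Starting from 7 distinct types, each trial gives a new one with probability (14−i)/14 when i types are held, so the wait for the next new type is 14/(14−i).
E = 14/7 + 14/6 + 14/5 + 14/4 + 14/3 + 14/2 + 14/1 = 363/10.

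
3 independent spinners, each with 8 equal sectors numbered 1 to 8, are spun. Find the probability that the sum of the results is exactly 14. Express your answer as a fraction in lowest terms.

There are 8^3 = 512 equally likely outcomes.
The number of ordered 3-tuples from {1,…,8} summing to 14 is 48.
P(sum = 14) = 48/512 = 3/32.

3/32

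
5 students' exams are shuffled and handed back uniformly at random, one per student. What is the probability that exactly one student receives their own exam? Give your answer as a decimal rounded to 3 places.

Choose which one is fixed: C(5,1) = 5 ways.
The remaining 4 must have no fixed point: D(4) = 9.
P = 5·9/120 = 3/8 ≈ 0.375.

0.375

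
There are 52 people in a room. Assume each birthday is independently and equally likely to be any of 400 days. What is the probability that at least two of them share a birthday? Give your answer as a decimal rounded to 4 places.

It's easier to compute the probability that all 52 are distinct.
P(all distinct) = 400/400 · 399/400 · ··· · 349/400 ≈ 0.0312.
So the probability of at least one match is 1 − 0.0312 = 0.9688.

0.9688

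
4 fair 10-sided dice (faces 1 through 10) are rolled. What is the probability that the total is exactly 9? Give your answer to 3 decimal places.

0.006

There are 10^4 = 10000 equally likely outcomes.
The number of ordered 4-tuples from {1,…,10} summing to 9 is 56.
P(sum = 9) = 56/10000 = 7/1250 ≈ 0.006.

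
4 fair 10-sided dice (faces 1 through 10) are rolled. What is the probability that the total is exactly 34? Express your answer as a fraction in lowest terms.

There are 10^4 = 10000 equally likely outcomes.
The number of ordered 4-tuples from {1,…,10} summing to 34 is 84.
P(sum = 34) = 84/10000 = 21/2500.

21/2500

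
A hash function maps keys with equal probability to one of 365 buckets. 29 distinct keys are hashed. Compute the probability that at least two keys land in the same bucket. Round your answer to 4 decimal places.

0.6810

It's easier to compute the probability that all 29 are distinct.
P(all distinct) = 365/365 · 364/365 · ··· · 337/365 ≈ 0.3190.
So the probability of at least one match is 1 − 0.3190 = 0.6810.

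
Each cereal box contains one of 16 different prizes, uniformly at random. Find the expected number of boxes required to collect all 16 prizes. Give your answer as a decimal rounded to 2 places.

54.09

After i distinct types are collected, each trial gives a new one with probability (16−i)/16, so the expected wait for the next new type is 16/(16−i).
E = 16/16 + 16/15 + 16/14 + 16/13 + 16/12 + 16/11 + 16/10 + 16/9 + 16/8 + 16/7 + 16/6 + 16/5 + 16/4 + 16/3 + 16/2 + 16/1 = 2436559/45045 ≈ 54.09.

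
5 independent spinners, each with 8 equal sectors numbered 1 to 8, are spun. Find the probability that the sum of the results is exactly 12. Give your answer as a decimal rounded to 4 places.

There are 8^5 = 32768 equally likely outcomes.
The number of ordered 5-tuples from {1,…,8} summing to 12 is 330.
P(sum = 12) = 330/32768 = 165/16384 ≈ 0.0101.

0.0101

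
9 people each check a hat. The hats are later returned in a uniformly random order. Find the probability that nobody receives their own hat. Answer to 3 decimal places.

This is the derangement probability: permutations of 9 with no fixed point.
D(9) = 9! · (1 − 1/1! + 1/2! − ··· + (−1)^9/9!) = 133496.
P = 133496/362880 = 16687/45360 ≈ 0.368.

0.368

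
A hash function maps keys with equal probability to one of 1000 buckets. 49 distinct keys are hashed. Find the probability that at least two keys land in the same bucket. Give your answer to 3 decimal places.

It's easier to compute the probability that all 49 are distinct.
P(all distinct) = 1000/1000 · 999/1000 · ··· · 952/1000 ≈ 0.303.
So the probability of at least one match is 1 − 0.303 = 0.697.

0.697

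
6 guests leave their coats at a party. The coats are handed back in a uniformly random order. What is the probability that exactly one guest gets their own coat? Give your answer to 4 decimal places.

Choose which one is fixed: C(6,1) = 6 ways.
The remaining 5 must have no fixed point: D(5) = 44.
P = 6·44/720 = 11/30 ≈ 0.3667.

0.3667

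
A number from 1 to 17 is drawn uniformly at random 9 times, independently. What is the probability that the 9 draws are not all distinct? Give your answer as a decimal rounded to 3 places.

P(all 9 different) = 17/17 · 16/17 · ··· · 9/17 ≈ 0.074.
P(at least two equal) = 1 − 0.074 = 0.926.

0.926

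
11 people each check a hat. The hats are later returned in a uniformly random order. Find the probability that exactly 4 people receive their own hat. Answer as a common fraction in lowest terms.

Choose which 4 of the 11 are fixed: C(11,4) = 330 ways.
The remaining 7 must have no fixed point: D(7) = 1854.
P = 330·1854/39916800 = 103/6720.

103/6720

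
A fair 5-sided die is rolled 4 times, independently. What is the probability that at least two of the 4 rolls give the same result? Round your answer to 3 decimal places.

P(all 4 different) = 5/5 · 4/5 · ··· · 2/5 ≈ 0.192.
P(at least two equal) = 1 − 0.192 = 0.808.

0.808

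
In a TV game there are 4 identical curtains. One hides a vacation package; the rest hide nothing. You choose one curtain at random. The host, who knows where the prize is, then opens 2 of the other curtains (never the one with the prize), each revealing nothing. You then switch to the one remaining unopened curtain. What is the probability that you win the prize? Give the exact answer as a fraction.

Your original curtain holds the prize with probability 1/4, so the other 3 collectively hold it with probability 3/4.
The host can always find 2 empty curtains to open, so the reveals don't change that 3/4; it is now spread over the 1 remaining unopened curtain.
P(win by switching) = (3/4) · (1/1) = 3/4.

3/4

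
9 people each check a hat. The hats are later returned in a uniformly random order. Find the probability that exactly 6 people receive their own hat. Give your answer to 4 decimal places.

0.0005

Choose which 6 of the 9 are fixed: C(9,6) = 84 ways.
The remaining 3 must have no fixed point: D(3) = 2.
P = 84·2/362880 = 1/2160 ≈ 0.0005.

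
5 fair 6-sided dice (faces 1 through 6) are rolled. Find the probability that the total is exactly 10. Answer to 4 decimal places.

There are 6^5 = 7776 equally likely outcomes.
The number of ordered 5-tuples from {1,…,6} summing to 10 is 126.
P(sum = 10) = 126/7776 = 7/432 ≈ 0.0162.

0.0162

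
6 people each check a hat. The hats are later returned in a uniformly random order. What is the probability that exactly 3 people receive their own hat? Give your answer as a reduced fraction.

Choose which 3 of the 6 are fixed: C(6,3) = 20 ways.
The remaining 3 must have no fixed point: D(3) = 2.
P = 20·2/720 = 1/18.

1/18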